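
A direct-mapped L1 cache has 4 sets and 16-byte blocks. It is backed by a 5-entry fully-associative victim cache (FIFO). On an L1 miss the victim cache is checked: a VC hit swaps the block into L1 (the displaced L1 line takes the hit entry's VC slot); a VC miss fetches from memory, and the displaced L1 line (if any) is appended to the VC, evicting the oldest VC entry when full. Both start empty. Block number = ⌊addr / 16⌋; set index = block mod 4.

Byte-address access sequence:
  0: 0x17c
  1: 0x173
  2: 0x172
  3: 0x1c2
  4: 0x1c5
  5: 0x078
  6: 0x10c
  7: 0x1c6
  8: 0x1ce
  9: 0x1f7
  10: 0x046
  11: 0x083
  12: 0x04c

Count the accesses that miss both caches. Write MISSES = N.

  [0] addr=0x17c blk=23 s=3: MISS | VC []
  [1] addr=0x173 blk=23 s=3: L1-HIT | VC []
  [2] addr=0x172 blk=23 s=3: L1-HIT | VC []
  [3] addr=0x1c2 blk=28 s=0: MISS | VC []
  [4] addr=0x1c5 blk=28 s=0: L1-HIT | VC []
  [5] addr=0x78 blk=7 s=3: MISS | VC [23]
  [6] addr=0x10c blk=16 s=0: MISS | VC [23, 28]
  [7] addr=0x1c6 blk=28 s=0: VC-HIT | VC [23, 16]
  [8] addr=0x1ce blk=28 s=0: L1-HIT | VC [23, 16]
  [9] addr=0x1f7 blk=31 s=3: MISS | VC [23, 16, 7]
  [10] addr=0x46 blk=4 s=0: MISS | VC [23, 16, 7, 28]
  [11] addr=0x83 blk=8 s=0: MISS | VC [23, 16, 7, 28, 4]
  [12] addr=0x4c blk=4 s=0: VC-HIT | VC [23, 16, 7, 28, 8]

MISSES = 7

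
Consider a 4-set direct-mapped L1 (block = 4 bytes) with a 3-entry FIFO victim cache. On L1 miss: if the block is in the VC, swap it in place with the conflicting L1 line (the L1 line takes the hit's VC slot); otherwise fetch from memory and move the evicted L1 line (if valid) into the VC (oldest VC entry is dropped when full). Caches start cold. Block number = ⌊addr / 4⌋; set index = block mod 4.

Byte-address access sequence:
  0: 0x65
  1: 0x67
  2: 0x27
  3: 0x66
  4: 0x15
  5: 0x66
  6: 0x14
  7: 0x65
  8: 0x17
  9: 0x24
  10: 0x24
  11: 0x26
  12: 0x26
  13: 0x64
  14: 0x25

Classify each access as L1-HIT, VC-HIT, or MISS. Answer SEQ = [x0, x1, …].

SEQ = [MISS, L1-HIT, MISS, VC-HIT, MISS, VC-HIT, VC-HIT, VC-HIT, VC-HIT, VC-HIT, L1-HIT, L1-HIT, L1-HIT, VC-HIT, VC-HIT]

  [0] addr=0x65 blk=25 s=1: MISS | VC []
  [1] addr=0x67 blk=25 s=1: L1-HIT | VC []
  [2] addr=0x27 blk=9 s=1: MISS | VC [25]
  [3] addr=0x66 blk=25 s=1: VC-HIT | VC [9]
  [4] addr=0x15 blk=5 s=1: MISS | VC [9, 25]
  [5] addr=0x66 blk=25 s=1: VC-HIT | VC [9, 5]
  [6] addr=0x14 blk=5 s=1: VC-HIT | VC [9, 25]
  [7] addr=0x65 blk=25 s=1: VC-HIT | VC [9, 5]
  [8] addr=0x17 blk=5 s=1: VC-HIT | VC [9, 25]
  [9] addr=0x24 blk=9 s=1: VC-HIT | VC [5, 25]
  [10] addr=0x24 blk=9 s=1: L1-HIT | VC [5, 25]
  [11] addr=0x26 blk=9 s=1: L1-HIT | VC [5, 25]
  [12] addr=0x26 blk=9 s=1: L1-HIT | VC [5, 25]
  [13] addr=0x64 blk=25 s=1: VC-HIT | VC [5, 9]
  [14] addr=0x25 blk=9 s=1: VC-HIT | VC [5, 25]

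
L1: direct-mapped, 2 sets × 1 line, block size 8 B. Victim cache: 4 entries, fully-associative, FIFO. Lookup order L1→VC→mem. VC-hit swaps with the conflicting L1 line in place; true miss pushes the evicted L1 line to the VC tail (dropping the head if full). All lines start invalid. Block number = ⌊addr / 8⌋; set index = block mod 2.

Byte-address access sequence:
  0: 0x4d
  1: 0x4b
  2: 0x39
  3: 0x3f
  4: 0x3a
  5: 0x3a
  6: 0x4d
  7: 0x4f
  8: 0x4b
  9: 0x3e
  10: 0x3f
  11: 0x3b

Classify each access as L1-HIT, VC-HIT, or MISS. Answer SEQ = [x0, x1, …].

  [0] addr=0x4d blk=9 s=1: MISS | VC []
  [1] addr=0x4b blk=9 s=1: L1-HIT | VC []
  [2] addr=0x39 blk=7 s=1: MISS | VC [9]
  [3] addr=0x3f blk=7 s=1: L1-HIT | VC [9]
  [4] addr=0x3a blk=7 s=1: L1-HIT | VC [9]
  [5] addr=0x3a blk=7 s=1: L1-HIT | VC [9]
  [6] addr=0x4d blk=9 s=1: VC-HIT | VC [7]
  [7] addr=0x4f blk=9 s=1: L1-HIT | VC [7]
  [8] addr=0x4b blk=9 s=1: L1-HIT | VC [7]
  [9] addr=0x3e blk=7 s=1: VC-HIT | VC [9]
  [10] addr=0x3f blk=7 s=1: L1-HIT | VC [9]
  [11] addr=0x3b blk=7 s=1: L1-HIT | VC [9]

SEQ = [MISS, L1-HIT, MISS, L1-HIT, L1-HIT, L1-HIT, VC-HIT, L1-HIT, L1-HIT, VC-HIT, L1-HIT, L1-HIT]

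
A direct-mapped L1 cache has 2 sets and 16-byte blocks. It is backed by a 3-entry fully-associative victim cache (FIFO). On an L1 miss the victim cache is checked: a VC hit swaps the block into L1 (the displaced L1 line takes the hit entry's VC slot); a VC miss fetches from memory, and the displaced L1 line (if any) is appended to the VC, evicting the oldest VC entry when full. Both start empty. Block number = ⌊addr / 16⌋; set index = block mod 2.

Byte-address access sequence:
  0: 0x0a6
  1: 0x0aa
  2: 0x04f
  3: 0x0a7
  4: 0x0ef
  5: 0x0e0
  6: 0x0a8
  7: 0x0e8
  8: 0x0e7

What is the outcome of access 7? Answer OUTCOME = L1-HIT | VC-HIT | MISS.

0: 0xa6 (blk 10, set 0) → MISS  vc=[]
1: 0xaa (blk 10, set 0) → L1-HIT  vc=[]
2: 0x4f (blk 4, set 0) → MISS  vc=[10]
3: 0xa7 (blk 10, set 0) → VC-HIT  vc=[4]
4: 0xef (blk 14, set 0) → MISS  vc=[4, 10]
5: 0xe0 (blk 14, set 0) → L1-HIT  vc=[4, 10]
6: 0xa8 (blk 10, set 0) → VC-HIT  vc=[4, 14]
7: 0xe8 (blk 14, set 0) → VC-HIT  vc=[4, 10]
8: 0xe7 (blk 14, set 0) → L1-HIT  vc=[4, 10]

OUTCOME = VC-HIT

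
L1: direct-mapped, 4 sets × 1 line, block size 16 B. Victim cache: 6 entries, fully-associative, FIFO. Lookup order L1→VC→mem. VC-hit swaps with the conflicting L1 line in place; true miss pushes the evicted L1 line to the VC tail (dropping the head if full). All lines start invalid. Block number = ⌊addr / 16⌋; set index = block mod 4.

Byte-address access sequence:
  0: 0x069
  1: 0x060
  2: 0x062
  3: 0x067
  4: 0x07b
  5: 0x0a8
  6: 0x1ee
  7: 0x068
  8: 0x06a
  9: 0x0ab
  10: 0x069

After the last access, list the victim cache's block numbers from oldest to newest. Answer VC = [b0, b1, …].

VC = [30, 10]

  [0] addr=0x69 blk=6 s=2: MISS | VC []
  [1] addr=0x60 blk=6 s=2: L1-HIT | VC []
  [2] addr=0x62 blk=6 s=2: L1-HIT | VC []
  [3] addr=0x67 blk=6 s=2: L1-HIT | VC []
  [4] addr=0x7b blk=7 s=3: MISS | VC []
  [5] addr=0xa8 blk=10 s=2: MISS | VC [6]
  [6] addr=0x1ee blk=30 s=2: MISS | VC [6, 10]
  [7] addr=0x68 blk=6 s=2: VC-HIT | VC [30, 10]
  [8] addr=0x6a blk=6 s=2: L1-HIT | VC [30, 10]
  [9] addr=0xab blk=10 s=2: VC-HIT | VC [30, 6]
  [10] addr=0x69 blk=6 s=2: VC-HIT | VC [30, 10]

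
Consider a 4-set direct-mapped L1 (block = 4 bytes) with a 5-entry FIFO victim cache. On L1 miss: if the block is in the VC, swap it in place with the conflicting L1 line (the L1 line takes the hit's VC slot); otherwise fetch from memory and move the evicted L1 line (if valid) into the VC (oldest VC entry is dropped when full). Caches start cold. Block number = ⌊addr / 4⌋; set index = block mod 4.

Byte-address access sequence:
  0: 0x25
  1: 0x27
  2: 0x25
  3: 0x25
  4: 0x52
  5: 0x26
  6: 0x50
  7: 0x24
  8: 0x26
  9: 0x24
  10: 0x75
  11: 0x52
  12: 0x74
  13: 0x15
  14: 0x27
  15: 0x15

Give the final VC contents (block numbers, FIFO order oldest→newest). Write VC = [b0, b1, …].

  [0] addr=0x25 blk=9 s=1: MISS | VC []
  [1] addr=0x27 blk=9 s=1: L1-HIT | VC []
  [2] addr=0x25 blk=9 s=1: L1-HIT | VC []
  [3] addr=0x25 blk=9 s=1: L1-HIT | VC []
  [4] addr=0x52 blk=20 s=0: MISS | VC []
  [5] addr=0x26 blk=9 s=1: L1-HIT | VC []
  [6] addr=0x50 blk=20 s=0: L1-HIT | VC []
  [7] addr=0x24 blk=9 s=1: L1-HIT | VC []
  [8] addr=0x26 blk=9 s=1: L1-HIT | VC []
  [9] addr=0x24 blk=9 s=1: L1-HIT | VC []
  [10] addr=0x75 blk=29 s=1: MISS | VC [9]
  [11] addr=0x52 blk=20 s=0: L1-HIT | VC [9]
  [12] addr=0x74 blk=29 s=1: L1-HIT | VC [9]
  [13] addr=0x15 blk=5 s=1: MISS | VC [9, 29]
  [14] addr=0x27 blk=9 s=1: VC-HIT | VC [5, 29]
  [15] addr=0x15 blk=5 s=1: VC-HIT | VC [9, 29]

VC = [9, 29]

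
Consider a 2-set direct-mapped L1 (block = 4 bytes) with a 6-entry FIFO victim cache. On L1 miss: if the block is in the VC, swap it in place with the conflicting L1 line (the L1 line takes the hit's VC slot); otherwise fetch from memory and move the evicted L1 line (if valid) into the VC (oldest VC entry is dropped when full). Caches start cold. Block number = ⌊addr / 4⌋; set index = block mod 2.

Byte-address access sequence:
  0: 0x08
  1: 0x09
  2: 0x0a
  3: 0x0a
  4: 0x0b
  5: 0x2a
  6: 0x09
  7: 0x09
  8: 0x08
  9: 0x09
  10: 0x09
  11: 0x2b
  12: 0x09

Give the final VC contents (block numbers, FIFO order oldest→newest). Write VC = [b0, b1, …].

  [0] addr=0x8 blk=2 s=0: MISS | VC []
  [1] addr=0x9 blk=2 s=0: L1-HIT | VC []
  [2] addr=0xa blk=2 s=0: L1-HIT | VC []
  [3] addr=0xa blk=2 s=0: L1-HIT | VC []
  [4] addr=0xb blk=2 s=0: L1-HIT | VC []
  [5] addr=0x2a blk=10 s=0: MISS | VC [2]
  [6] addr=0x9 blk=2 s=0: VC-HIT | VC [10]
  [7] addr=0x9 blk=2 s=0: L1-HIT | VC [10]
  [8] addr=0x8 blk=2 s=0: L1-HIT | VC [10]
  [9] addr=0x9 blk=2 s=0: L1-HIT | VC [10]
  [10] addr=0x9 blk=2 s=0: L1-HIT | VC [10]
  [11] addr=0x2b blk=10 s=0: VC-HIT | VC [2]
  [12] addr=0x9 blk=2 s=0: VC-HIT | VC [10]

VC = [10]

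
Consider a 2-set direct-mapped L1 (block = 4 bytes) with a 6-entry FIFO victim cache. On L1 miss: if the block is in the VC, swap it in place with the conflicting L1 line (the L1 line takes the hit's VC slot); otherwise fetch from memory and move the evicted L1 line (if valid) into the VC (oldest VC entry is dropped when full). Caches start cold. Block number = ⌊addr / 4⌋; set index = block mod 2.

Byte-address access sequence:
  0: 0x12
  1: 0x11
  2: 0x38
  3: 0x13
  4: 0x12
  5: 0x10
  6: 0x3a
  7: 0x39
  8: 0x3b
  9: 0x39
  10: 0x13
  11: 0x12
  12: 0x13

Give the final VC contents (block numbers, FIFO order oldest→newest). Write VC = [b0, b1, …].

VC = [14]

0: 0x12 (blk 4, set 0) → MISS  vc=[]
1: 0x11 (blk 4, set 0) → L1-HIT  vc=[]
2: 0x38 (blk 14, set 0) → MISS  vc=[4]
3: 0x13 (blk 4, set 0) → VC-HIT  vc=[14]
4: 0x12 (blk 4, set 0) → L1-HIT  vc=[14]
5: 0x10 (blk 4, set 0) → L1-HIT  vc=[14]
6: 0x3a (blk 14, set 0) → VC-HIT  vc=[4]
7: 0x39 (blk 14, set 0) → L1-HIT  vc=[4]
8: 0x3b (blk 14, set 0) → L1-HIT  vc=[4]
9: 0x39 (blk 14, set 0) → L1-HIT  vc=[4]
10: 0x13 (blk 4, set 0) → VC-HIT  vc=[14]
11: 0x12 (blk 4, set 0) → L1-HIT  vc=[14]
12: 0x13 (blk 4, set 0) → L1-HIT  vc=[14]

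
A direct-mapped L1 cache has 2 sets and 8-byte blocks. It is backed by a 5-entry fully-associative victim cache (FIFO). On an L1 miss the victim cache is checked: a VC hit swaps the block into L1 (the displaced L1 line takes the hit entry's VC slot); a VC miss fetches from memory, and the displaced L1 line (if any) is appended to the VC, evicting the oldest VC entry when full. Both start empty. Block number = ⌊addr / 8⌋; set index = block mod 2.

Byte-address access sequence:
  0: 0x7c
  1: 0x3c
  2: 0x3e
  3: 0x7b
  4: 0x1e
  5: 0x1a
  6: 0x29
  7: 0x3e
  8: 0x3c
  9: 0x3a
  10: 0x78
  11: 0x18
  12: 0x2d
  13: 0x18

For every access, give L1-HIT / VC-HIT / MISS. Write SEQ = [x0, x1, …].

SEQ = [MISS, MISS, L1-HIT, VC-HIT, MISS, L1-HIT, MISS, VC-HIT, L1-HIT, L1-HIT, VC-HIT, VC-HIT, VC-HIT, VC-HIT]

#0 0x7c→b15/s1 MISS; vc=[]
#1 0x3c→b7/s1 MISS; vc=[15]
#2 0x3e→b7/s1 L1-HIT; vc=[15]
#3 0x7b→b15/s1 VC-HIT; vc=[7]
#4 0x1e→b3/s1 MISS; vc=[7,15]
#5 0x1a→b3/s1 L1-HIT; vc=[7,15]
#6 0x29→b5/s1 MISS; vc=[7,15,3]
#7 0x3e→b7/s1 VC-HIT; vc=[5,15,3]
#8 0x3c→b7/s1 L1-HIT; vc=[5,15,3]
#9 0x3a→b7/s1 L1-HIT; vc=[5,15,3]
#10 0x78→b15/s1 VC-HIT; vc=[5,7,3]
#11 0x18→b3/s1 VC-HIT; vc=[5,7,15]
#12 0x2d→b5/s1 VC-HIT; vc=[3,7,15]
#13 0x18→b3/s1 VC-HIT; vc=[5,7,15]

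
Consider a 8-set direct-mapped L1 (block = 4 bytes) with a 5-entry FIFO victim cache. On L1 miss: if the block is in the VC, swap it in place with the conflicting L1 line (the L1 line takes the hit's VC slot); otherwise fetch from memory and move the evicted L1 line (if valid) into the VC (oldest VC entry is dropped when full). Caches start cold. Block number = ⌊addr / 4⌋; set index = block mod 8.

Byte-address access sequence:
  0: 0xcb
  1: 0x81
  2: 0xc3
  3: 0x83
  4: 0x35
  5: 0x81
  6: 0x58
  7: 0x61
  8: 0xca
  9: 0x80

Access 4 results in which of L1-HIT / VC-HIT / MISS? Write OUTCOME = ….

OUTCOME = MISS

#0 0xcb→b50/s2 MISS; vc=[]
#1 0x81→b32/s0 MISS; vc=[]
#2 0xc3→b48/s0 MISS; vc=[32]
#3 0x83→b32/s0 VC-HIT; vc=[48]
#4 0x35→b13/s5 MISS; vc=[48]
#5 0x81→b32/s0 L1-HIT; vc=[48]
#6 0x58→b22/s6 MISS; vc=[48]
#7 0x61→b24/s0 MISS; vc=[48,32]
#8 0xca→b50/s2 L1-HIT; vc=[48,32]
#9 0x80→b32/s0 VC-HIT; vc=[48,24]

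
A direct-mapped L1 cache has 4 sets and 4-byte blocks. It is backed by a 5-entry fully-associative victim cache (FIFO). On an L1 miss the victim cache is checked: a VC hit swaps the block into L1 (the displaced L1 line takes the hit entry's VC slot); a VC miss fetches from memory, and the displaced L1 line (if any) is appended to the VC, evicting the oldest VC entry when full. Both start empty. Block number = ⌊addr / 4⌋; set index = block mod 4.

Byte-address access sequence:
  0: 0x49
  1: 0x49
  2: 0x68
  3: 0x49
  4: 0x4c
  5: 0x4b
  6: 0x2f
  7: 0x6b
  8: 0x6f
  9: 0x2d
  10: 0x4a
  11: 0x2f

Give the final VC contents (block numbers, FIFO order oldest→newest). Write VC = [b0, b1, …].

VC = [26, 19, 27]

0: 0x49 (blk 18, set 2) → MISS  vc=[]
1: 0x49 (blk 18, set 2) → L1-HIT  vc=[]
2: 0x68 (blk 26, set 2) → MISS  vc=[18]
3: 0x49 (blk 18, set 2) → VC-HIT  vc=[26]
4: 0x4c (blk 19, set 3) → MISS  vc=[26]
5: 0x4b (blk 18, set 2) → L1-HIT  vc=[26]
6: 0x2f (blk 11, set 3) → MISS  vc=[26, 19]
7: 0x6b (blk 26, set 2) → VC-HIT  vc=[18, 19]
8: 0x6f (blk 27, set 3) → MISS  vc=[18, 19, 11]
9: 0x2d (blk 11, set 3) → VC-HIT  vc=[18, 19, 27]
10: 0x4a (blk 18, set 2) → VC-HIT  vc=[26, 19, 27]
11: 0x2f (blk 11, set 3) → L1-HIT  vc=[26, 19, 27]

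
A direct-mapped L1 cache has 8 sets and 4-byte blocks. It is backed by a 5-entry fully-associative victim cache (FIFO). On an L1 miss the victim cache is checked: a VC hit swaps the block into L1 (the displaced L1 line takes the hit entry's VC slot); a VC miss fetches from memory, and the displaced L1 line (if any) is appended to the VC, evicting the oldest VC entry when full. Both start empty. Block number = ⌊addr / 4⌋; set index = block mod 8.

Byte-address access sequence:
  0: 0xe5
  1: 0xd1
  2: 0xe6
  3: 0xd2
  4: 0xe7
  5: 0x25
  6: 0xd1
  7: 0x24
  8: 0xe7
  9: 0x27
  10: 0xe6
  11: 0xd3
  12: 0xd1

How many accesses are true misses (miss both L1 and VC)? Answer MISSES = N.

0: 0xe5 (blk 57, set 1) → MISS  vc=[]
1: 0xd1 (blk 52, set 4) → MISS  vc=[]
2: 0xe6 (blk 57, set 1) → L1-HIT  vc=[]
3: 0xd2 (blk 52, set 4) → L1-HIT  vc=[]
4: 0xe7 (blk 57, set 1) → L1-HIT  vc=[]
5: 0x25 (blk 9, set 1) → MISS  vc=[57]
6: 0xd1 (blk 52, set 4) → L1-HIT  vc=[57]
7: 0x24 (blk 9, set 1) → L1-HIT  vc=[57]
8: 0xe7 (blk 57, set 1) → VC-HIT  vc=[9]
9: 0x27 (blk 9, set 1) → VC-HIT  vc=[57]
10: 0xe6 (blk 57, set 1) → VC-HIT  vc=[9]
11: 0xd3 (blk 52, set 4) → L1-HIT  vc=[9]
12: 0xd1 (blk 52, set 4) → L1-HIT  vc=[9]

MISSES = 3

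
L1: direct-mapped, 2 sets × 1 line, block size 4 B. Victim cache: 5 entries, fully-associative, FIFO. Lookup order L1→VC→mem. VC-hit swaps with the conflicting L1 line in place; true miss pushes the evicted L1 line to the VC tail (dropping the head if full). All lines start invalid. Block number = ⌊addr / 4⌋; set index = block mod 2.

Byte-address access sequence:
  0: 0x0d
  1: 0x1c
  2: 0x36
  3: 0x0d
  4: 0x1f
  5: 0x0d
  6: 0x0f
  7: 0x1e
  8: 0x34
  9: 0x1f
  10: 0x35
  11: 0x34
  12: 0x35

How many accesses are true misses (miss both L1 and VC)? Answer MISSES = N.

MISSES = 3

#0 0xd→b3/s1 MISS; vc=[]
#1 0x1c→b7/s1 MISS; vc=[3]
#2 0x36→b13/s1 MISS; vc=[3,7]
#3 0xd→b3/s1 VC-HIT; vc=[13,7]
#4 0x1f→b7/s1 VC-HIT; vc=[13,3]
#5 0xd→b3/s1 VC-HIT; vc=[13,7]
#6 0xf→b3/s1 L1-HIT; vc=[13,7]
#7 0x1e→b7/s1 VC-HIT; vc=[13,3]
#8 0x34→b13/s1 VC-HIT; vc=[7,3]
#9 0x1f→b7/s1 VC-HIT; vc=[13,3]
#10 0x35→b13/s1 VC-HIT; vc=[7,3]
#11 0x34→b13/s1 L1-HIT; vc=[7,3]
#12 0x35→b13/s1 L1-HIT; vc=[7,3]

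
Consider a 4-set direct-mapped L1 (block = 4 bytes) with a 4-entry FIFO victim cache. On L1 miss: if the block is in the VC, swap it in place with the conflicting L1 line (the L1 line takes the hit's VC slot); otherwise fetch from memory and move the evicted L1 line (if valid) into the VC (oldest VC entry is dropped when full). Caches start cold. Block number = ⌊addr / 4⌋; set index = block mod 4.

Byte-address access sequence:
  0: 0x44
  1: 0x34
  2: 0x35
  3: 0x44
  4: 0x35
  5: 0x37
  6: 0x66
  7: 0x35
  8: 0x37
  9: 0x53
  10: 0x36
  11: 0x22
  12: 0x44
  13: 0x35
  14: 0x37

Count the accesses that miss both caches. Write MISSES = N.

MISSES = 5

#0 0x44→b17/s1 MISS; vc=[]
#1 0x34→b13/s1 MISS; vc=[17]
#2 0x35→b13/s1 L1-HIT; vc=[17]
#3 0x44→b17/s1 VC-HIT; vc=[13]
#4 0x35→b13/s1 VC-HIT; vc=[17]
#5 0x37→b13/s1 L1-HIT; vc=[17]
#6 0x66→b25/s1 MISS; vc=[17,13]
#7 0x35→b13/s1 VC-HIT; vc=[17,25]
#8 0x37→b13/s1 L1-HIT; vc=[17,25]
#9 0x53→b20/s0 MISS; vc=[17,25]
#10 0x36→b13/s1 L1-HIT; vc=[17,25]
#11 0x22→b8/s0 MISS; vc=[17,25,20]
#12 0x44→b17/s1 VC-HIT; vc=[13,25,20]
#13 0x35→b13/s1 VC-HIT; vc=[17,25,20]
#14 0x37→b13/s1 L1-HIT; vc=[17,25,20]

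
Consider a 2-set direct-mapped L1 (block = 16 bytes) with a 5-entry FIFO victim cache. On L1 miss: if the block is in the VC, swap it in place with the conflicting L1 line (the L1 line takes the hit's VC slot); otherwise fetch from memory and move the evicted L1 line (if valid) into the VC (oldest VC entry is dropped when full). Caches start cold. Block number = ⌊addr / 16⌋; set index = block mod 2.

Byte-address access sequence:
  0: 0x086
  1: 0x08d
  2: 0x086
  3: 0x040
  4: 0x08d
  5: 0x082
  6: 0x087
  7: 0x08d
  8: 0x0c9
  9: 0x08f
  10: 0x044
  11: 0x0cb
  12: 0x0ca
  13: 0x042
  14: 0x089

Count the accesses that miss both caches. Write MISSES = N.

  [0] addr=0x86 blk=8 s=0: MISS | VC []
  [1] addr=0x8d blk=8 s=0: L1-HIT | VC []
  [2] addr=0x86 blk=8 s=0: L1-HIT | VC []
  [3] addr=0x40 blk=4 s=0: MISS | VC [8]
  [4] addr=0x8d blk=8 s=0: VC-HIT | VC [4]
  [5] addr=0x82 blk=8 s=0: L1-HIT | VC [4]
  [6] addr=0x87 blk=8 s=0: L1-HIT | VC [4]
  [7] addr=0x8d blk=8 s=0: L1-HIT | VC [4]
  [8] addr=0xc9 blk=12 s=0: MISS | VC [4, 8]
  [9] addr=0x8f blk=8 s=0: VC-HIT | VC [4, 12]
  [10] addr=0x44 blk=4 s=0: VC-HIT | VC [8, 12]
  [11] addr=0xcb blk=12 s=0: VC-HIT | VC [8, 4]
  [12] addr=0xca blk=12 s=0: L1-HIT | VC [8, 4]
  [13] addr=0x42 blk=4 s=0: VC-HIT | VC [8, 12]
  [14] addr=0x89 blk=8 s=0: VC-HIT | VC [4, 12]

MISSES = 3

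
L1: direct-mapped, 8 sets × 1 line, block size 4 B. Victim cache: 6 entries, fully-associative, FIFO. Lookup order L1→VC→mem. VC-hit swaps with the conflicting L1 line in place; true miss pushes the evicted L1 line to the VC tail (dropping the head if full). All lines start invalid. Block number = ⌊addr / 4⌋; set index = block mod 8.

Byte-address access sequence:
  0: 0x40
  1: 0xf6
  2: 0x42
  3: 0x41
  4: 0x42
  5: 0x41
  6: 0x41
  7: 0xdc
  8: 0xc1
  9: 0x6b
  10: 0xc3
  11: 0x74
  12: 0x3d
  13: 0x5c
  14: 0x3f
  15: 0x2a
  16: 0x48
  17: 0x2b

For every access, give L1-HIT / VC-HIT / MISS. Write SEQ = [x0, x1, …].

0: 0x40 (blk 16, set 0) → MISS  vc=[]
1: 0xf6 (blk 61, set 5) → MISS  vc=[]
2: 0x42 (blk 16, set 0) → L1-HIT  vc=[]
3: 0x41 (blk 16, set 0) → L1-HIT  vc=[]
4: 0x42 (blk 16, set 0) → L1-HIT  vc=[]
5: 0x41 (blk 16, set 0) → L1-HIT  vc=[]
6: 0x41 (blk 16, set 0) → L1-HIT  vc=[]
7: 0xdc (blk 55, set 7) → MISS  vc=[]
8: 0xc1 (blk 48, set 0) → MISS  vc=[16]
9: 0x6b (blk 26, set 2) → MISS  vc=[16]
10: 0xc3 (blk 48, set 0) → L1-HIT  vc=[16]
11: 0x74 (blk 29, set 5) → MISS  vc=[16, 61]
12: 0x3d (blk 15, set 7) → MISS  vc=[16, 61, 55]
13: 0x5c (blk 23, set 7) → MISS  vc=[16, 61, 55, 15]
14: 0x3f (blk 15, set 7) → VC-HIT  vc=[16, 61, 55, 23]
15: 0x2a (blk 10, set 2) → MISS  vc=[16, 61, 55, 23, 26]
16: 0x48 (blk 18, set 2) → MISS  vc=[16, 61, 55, 23, 26, 10]
17: 0x2b (blk 10, set 2) → VC-HIT  vc=[16, 61, 55, 23, 26, 18]

SEQ = [MISS, MISS, L1-HIT, L1-HIT, L1-HIT, L1-HIT, L1-HIT, MISS, MISS, MISS, L1-HIT, MISS, MISS, MISS, VC-HIT, MISS, MISS, VC-HIT]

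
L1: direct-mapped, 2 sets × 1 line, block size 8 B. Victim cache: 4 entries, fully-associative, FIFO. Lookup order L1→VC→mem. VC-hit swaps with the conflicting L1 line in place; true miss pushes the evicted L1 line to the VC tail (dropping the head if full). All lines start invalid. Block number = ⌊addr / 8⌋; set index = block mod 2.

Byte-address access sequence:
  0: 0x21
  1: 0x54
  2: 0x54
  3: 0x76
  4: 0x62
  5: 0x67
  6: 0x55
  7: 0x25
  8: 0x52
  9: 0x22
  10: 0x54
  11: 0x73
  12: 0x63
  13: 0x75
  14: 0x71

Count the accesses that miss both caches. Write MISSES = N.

  [0] addr=0x21 blk=4 s=0: MISS | VC []
  [1] addr=0x54 blk=10 s=0: MISS | VC [4]
  [2] addr=0x54 blk=10 s=0: L1-HIT | VC [4]
  [3] addr=0x76 blk=14 s=0: MISS | VC [4, 10]
  [4] addr=0x62 blk=12 s=0: MISS | VC [4, 10, 14]
  [5] addr=0x67 blk=12 s=0: L1-HIT | VC [4, 10, 14]
  [6] addr=0x55 blk=10 s=0: VC-HIT | VC [4, 12, 14]
  [7] addr=0x25 blk=4 s=0: VC-HIT | VC [10, 12, 14]
  [8] addr=0x52 blk=10 s=0: VC-HIT | VC [4, 12, 14]
  [9] addr=0x22 blk=4 s=0: VC-HIT | VC [10, 12, 14]
  [10] addr=0x54 blk=10 s=0: VC-HIT | VC [4, 12, 14]
  [11] addr=0x73 blk=14 s=0: VC-HIT | VC [4, 12, 10]
  [12] addr=0x63 blk=12 s=0: VC-HIT | VC [4, 14, 10]
  [13] addr=0x75 blk=14 s=0: VC-HIT | VC [4, 12, 10]
  [14] addr=0x71 blk=14 s=0: L1-HIT | VC [4, 12, 10]

MISSES = 4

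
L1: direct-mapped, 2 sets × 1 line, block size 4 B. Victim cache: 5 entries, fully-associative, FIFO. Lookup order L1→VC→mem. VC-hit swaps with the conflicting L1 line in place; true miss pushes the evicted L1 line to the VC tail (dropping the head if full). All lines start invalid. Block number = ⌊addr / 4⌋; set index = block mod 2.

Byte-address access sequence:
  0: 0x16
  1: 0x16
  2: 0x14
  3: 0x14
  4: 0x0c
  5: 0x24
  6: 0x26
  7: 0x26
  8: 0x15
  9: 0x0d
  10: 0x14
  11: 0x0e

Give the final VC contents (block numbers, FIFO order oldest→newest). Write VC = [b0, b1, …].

0: 0x16 (blk 5, set 1) → MISS  vc=[]
1: 0x16 (blk 5, set 1) → L1-HIT  vc=[]
2: 0x14 (blk 5, set 1) → L1-HIT  vc=[]
3: 0x14 (blk 5, set 1) → L1-HIT  vc=[]
4: 0xc (blk 3, set 1) → MISS  vc=[5]
5: 0x24 (blk 9, set 1) → MISS  vc=[5, 3]
6: 0x26 (blk 9, set 1) → L1-HIT  vc=[5, 3]
7: 0x26 (blk 9, set 1) → L1-HIT  vc=[5, 3]
8: 0x15 (blk 5, set 1) → VC-HIT  vc=[9, 3]
9: 0xd (blk 3, set 1) → VC-HIT  vc=[9, 5]
10: 0x14 (blk 5, set 1) → VC-HIT  vc=[9, 3]
11: 0xe (blk 3, set 1) → VC-HIT  vc=[9, 5]

VC = [9, 5]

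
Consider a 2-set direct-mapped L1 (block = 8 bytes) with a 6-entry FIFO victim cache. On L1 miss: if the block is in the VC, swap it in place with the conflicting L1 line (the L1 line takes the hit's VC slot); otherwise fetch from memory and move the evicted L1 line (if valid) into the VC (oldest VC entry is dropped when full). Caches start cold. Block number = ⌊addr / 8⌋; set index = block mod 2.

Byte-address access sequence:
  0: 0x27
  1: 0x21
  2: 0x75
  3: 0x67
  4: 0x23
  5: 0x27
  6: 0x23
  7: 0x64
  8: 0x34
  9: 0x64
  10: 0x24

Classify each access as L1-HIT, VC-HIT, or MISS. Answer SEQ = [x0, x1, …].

SEQ = [MISS, L1-HIT, MISS, MISS, VC-HIT, L1-HIT, L1-HIT, VC-HIT, MISS, VC-HIT, VC-HIT]

0: 0x27 (blk 4, set 0) → MISS  vc=[]
1: 0x21 (blk 4, set 0) → L1-HIT  vc=[]
2: 0x75 (blk 14, set 0) → MISS  vc=[4]
3: 0x67 (blk 12, set 0) → MISS  vc=[4, 14]
4: 0x23 (blk 4, set 0) → VC-HIT  vc=[12, 14]
5: 0x27 (blk 4, set 0) → L1-HIT  vc=[12, 14]
6: 0x23 (blk 4, set 0) → L1-HIT  vc=[12, 14]
7: 0x64 (blk 12, set 0) → VC-HIT  vc=[4, 14]
8: 0x34 (blk 6, set 0) → MISS  vc=[4, 14, 12]
9: 0x64 (blk 12, set 0) → VC-HIT  vc=[4, 14, 6]
10: 0x24 (blk 4, set 0) → VC-HIT  vc=[12, 14, 6]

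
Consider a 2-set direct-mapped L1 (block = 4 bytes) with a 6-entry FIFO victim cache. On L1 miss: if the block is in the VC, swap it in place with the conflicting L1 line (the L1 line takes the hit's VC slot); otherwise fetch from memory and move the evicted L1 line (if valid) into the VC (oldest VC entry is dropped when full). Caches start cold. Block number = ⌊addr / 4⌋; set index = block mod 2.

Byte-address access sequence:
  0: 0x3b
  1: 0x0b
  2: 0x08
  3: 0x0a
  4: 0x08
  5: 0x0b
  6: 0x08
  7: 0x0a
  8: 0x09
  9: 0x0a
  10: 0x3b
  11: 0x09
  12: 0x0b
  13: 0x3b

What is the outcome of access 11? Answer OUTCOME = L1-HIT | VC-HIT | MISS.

  [0] addr=0x3b blk=14 s=0: MISS | VC []
  [1] addr=0xb blk=2 s=0: MISS | VC [14]
  [2] addr=0x8 blk=2 s=0: L1-HIT | VC [14]
  [3] addr=0xa blk=2 s=0: L1-HIT | VC [14]
  [4] addr=0x8 blk=2 s=0: L1-HIT | VC [14]
  [5] addr=0xb blk=2 s=0: L1-HIT | VC [14]
  [6] addr=0x8 blk=2 s=0: L1-HIT | VC [14]
  [7] addr=0xa blk=2 s=0: L1-HIT | VC [14]
  [8] addr=0x9 blk=2 s=0: L1-HIT | VC [14]
  [9] addr=0xa blk=2 s=0: L1-HIT | VC [14]
  [10] addr=0x3b blk=14 s=0: VC-HIT | VC [2]
  [11] addr=0x9 blk=2 s=0: VC-HIT | VC [14]
  [12] addr=0xb blk=2 s=0: L1-HIT | VC [14]
  [13] addr=0x3b blk=14 s=0: VC-HIT | VC [2]

OUTCOME = VC-HIT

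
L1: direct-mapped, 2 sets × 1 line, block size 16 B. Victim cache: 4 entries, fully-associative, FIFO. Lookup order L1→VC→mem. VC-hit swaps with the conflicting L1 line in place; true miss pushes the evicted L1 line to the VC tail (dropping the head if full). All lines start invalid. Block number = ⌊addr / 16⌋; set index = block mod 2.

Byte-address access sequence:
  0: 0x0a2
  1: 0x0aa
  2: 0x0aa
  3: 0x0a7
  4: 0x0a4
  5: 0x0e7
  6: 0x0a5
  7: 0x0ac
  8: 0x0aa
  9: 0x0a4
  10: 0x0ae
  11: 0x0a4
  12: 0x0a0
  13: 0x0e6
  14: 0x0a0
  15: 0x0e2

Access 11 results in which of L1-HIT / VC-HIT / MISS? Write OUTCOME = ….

OUTCOME = L1-HIT

0: 0xa2 (blk 10, set 0) → MISS  vc=[]
1: 0xaa (blk 10, set 0) → L1-HIT  vc=[]
2: 0xaa (blk 10, set 0) → L1-HIT  vc=[]
3: 0xa7 (blk 10, set 0) → L1-HIT  vc=[]
4: 0xa4 (blk 10, set 0) → L1-HIT  vc=[]
5: 0xe7 (blk 14, set 0) → MISS  vc=[10]
6: 0xa5 (blk 10, set 0) → VC-HIT  vc=[14]
7: 0xac (blk 10, set 0) → L1-HIT  vc=[14]
8: 0xaa (blk 10, set 0) → L1-HIT  vc=[14]
9: 0xa4 (blk 10, set 0) → L1-HIT  vc=[14]
10: 0xae (blk 10, set 0) → L1-HIT  vc=[14]
11: 0xa4 (blk 10, set 0) → L1-HIT  vc=[14]
12: 0xa0 (blk 10, set 0) → L1-HIT  vc=[14]
13: 0xe6 (blk 14, set 0) → VC-HIT  vc=[10]
14: 0xa0 (blk 10, set 0) → VC-HIT  vc=[14]
15: 0xe2 (blk 14, set 0) → VC-HIT  vc=[10]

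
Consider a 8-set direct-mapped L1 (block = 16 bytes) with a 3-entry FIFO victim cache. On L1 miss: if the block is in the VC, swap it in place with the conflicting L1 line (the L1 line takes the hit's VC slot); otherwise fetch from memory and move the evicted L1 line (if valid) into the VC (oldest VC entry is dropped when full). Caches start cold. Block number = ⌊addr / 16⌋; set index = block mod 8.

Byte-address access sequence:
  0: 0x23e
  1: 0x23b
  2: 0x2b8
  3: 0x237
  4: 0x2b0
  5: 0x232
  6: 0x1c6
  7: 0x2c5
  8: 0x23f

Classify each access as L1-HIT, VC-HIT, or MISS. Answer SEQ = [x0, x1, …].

#0 0x23e→b35/s3 MISS; vc=[]
#1 0x23b→b35/s3 L1-HIT; vc=[]
#2 0x2b8→b43/s3 MISS; vc=[35]
#3 0x237→b35/s3 VC-HIT; vc=[43]
#4 0x2b0→b43/s3 VC-HIT; vc=[35]
#5 0x232→b35/s3 VC-HIT; vc=[43]
#6 0x1c6→b28/s4 MISS; vc=[43]
#7 0x2c5→b44/s4 MISS; vc=[43,28]
#8 0x23f→b35/s3 L1-HIT; vc=[43,28]

SEQ = [MISS, L1-HIT, MISS, VC-HIT, VC-HIT, VC-HIT, MISS, MISS, L1-HIT]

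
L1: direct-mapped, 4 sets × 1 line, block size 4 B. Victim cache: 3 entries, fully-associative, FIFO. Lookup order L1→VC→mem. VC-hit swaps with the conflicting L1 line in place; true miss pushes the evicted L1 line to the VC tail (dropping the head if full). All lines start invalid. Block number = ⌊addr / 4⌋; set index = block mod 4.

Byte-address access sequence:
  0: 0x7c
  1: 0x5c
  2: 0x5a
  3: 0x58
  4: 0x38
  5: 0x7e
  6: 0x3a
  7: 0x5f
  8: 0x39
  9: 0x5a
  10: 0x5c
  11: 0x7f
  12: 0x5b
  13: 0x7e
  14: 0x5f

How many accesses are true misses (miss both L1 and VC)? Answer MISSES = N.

0: 0x7c (blk 31, set 3) → MISS  vc=[]
1: 0x5c (blk 23, set 3) → MISS  vc=[31]
2: 0x5a (blk 22, set 2) → MISS  vc=[31]
3: 0x58 (blk 22, set 2) → L1-HIT  vc=[31]
4: 0x38 (blk 14, set 2) → MISS  vc=[31, 22]
5: 0x7e (blk 31, set 3) → VC-HIT  vc=[23, 22]
6: 0x3a (blk 14, set 2) → L1-HIT  vc=[23, 22]
7: 0x5f (blk 23, set 3) → VC-HIT  vc=[31, 22]
8: 0x39 (blk 14, set 2) → L1-HIT  vc=[31, 22]
9: 0x5a (blk 22, set 2) → VC-HIT  vc=[31, 14]
10: 0x5c (blk 23, set 3) → L1-HIT  vc=[31, 14]
11: 0x7f (blk 31, set 3) → VC-HIT  vc=[23, 14]
12: 0x5b (blk 22, set 2) → L1-HIT  vc=[23, 14]
13: 0x7e (blk 31, set 3) → L1-HIT  vc=[23, 14]
14: 0x5f (blk 23, set 3) → VC-HIT  vc=[31, 14]

MISSES = 4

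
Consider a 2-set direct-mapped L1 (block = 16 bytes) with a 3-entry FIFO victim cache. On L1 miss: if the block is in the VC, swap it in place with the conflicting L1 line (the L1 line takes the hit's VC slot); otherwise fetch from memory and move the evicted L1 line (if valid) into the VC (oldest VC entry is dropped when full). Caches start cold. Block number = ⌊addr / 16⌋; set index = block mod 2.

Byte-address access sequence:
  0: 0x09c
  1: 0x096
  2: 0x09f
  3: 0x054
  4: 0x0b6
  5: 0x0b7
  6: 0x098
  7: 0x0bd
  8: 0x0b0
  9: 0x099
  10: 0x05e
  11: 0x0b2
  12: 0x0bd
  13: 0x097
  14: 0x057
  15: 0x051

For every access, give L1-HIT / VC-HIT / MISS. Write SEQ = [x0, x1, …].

SEQ = [MISS, L1-HIT, L1-HIT, MISS, MISS, L1-HIT, VC-HIT, VC-HIT, L1-HIT, VC-HIT, VC-HIT, VC-HIT, L1-HIT, VC-HIT, VC-HIT, L1-HIT]

0: 0x9c (blk 9, set 1) → MISS  vc=[]
1: 0x96 (blk 9, set 1) → L1-HIT  vc=[]
2: 0x9f (blk 9, set 1) → L1-HIT  vc=[]
3: 0x54 (blk 5, set 1) → MISS  vc=[9]
4: 0xb6 (blk 11, set 1) → MISS  vc=[9, 5]
5: 0xb7 (blk 11, set 1) → L1-HIT  vc=[9, 5]
6: 0x98 (blk 9, set 1) → VC-HIT  vc=[11, 5]
7: 0xbd (blk 11, set 1) → VC-HIT  vc=[9, 5]
8: 0xb0 (blk 11, set 1) → L1-HIT  vc=[9, 5]
9: 0x99 (blk 9, set 1) → VC-HIT  vc=[11, 5]
10: 0x5e (blk 5, set 1) → VC-HIT  vc=[11, 9]
11: 0xb2 (blk 11, set 1) → VC-HIT  vc=[5, 9]
12: 0xbd (blk 11, set 1) → L1-HIT  vc=[5, 9]
13: 0x97 (blk 9, set 1) → VC-HIT  vc=[5, 11]
14: 0x57 (blk 5, set 1) → VC-HIT  vc=[9, 11]
15: 0x51 (blk 5, set 1) → L1-HIT  vc=[9, 11]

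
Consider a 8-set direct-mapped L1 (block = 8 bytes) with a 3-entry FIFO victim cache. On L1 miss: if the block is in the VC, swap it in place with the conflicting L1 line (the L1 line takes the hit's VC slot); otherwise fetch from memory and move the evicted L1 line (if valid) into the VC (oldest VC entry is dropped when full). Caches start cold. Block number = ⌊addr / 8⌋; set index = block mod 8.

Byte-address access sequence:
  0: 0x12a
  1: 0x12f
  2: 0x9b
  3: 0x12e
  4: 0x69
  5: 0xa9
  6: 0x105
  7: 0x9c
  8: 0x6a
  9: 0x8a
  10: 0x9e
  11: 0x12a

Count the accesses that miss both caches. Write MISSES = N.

0: 0x12a (blk 37, set 5) → MISS  vc=[]
1: 0x12f (blk 37, set 5) → L1-HIT  vc=[]
2: 0x9b (blk 19, set 3) → MISS  vc=[]
3: 0x12e (blk 37, set 5) → L1-HIT  vc=[]
4: 0x69 (blk 13, set 5) → MISS  vc=[37]
5: 0xa9 (blk 21, set 5) → MISS  vc=[37, 13]
6: 0x105 (blk 32, set 0) → MISS  vc=[37, 13]
7: 0x9c (blk 19, set 3) → L1-HIT  vc=[37, 13]
8: 0x6a (blk 13, set 5) → VC-HIT  vc=[37, 21]
9: 0x8a (blk 17, set 1) → MISS  vc=[37, 21]
10: 0x9e (blk 19, set 3) → L1-HIT  vc=[37, 21]
11: 0x12a (blk 37, set 5) → VC-HIT  vc=[13, 21]

MISSES = 6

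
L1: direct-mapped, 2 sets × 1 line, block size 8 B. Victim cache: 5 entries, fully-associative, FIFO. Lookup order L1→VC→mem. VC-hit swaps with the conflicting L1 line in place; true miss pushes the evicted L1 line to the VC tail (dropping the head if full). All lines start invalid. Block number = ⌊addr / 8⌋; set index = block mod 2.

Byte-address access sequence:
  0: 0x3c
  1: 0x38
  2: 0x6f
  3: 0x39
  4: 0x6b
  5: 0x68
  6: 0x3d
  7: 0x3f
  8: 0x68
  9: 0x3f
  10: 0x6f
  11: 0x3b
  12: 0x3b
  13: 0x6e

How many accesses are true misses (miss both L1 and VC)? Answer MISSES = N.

#0 0x3c→b7/s1 MISS; vc=[]
#1 0x38→b7/s1 L1-HIT; vc=[]
#2 0x6f→b13/s1 MISS; vc=[7]
#3 0x39→b7/s1 VC-HIT; vc=[13]
#4 0x6b→b13/s1 VC-HIT; vc=[7]
#5 0x68→b13/s1 L1-HIT; vc=[7]
#6 0x3d→b7/s1 VC-HIT; vc=[13]
#7 0x3f→b7/s1 L1-HIT; vc=[13]
#8 0x68→b13/s1 VC-HIT; vc=[7]
#9 0x3f→b7/s1 VC-HIT; vc=[13]
#10 0x6f→b13/s1 VC-HIT; vc=[7]
#11 0x3b→b7/s1 VC-HIT; vc=[13]
#12 0x3b→b7/s1 L1-HIT; vc=[13]
#13 0x6e→b13/s1 VC-HIT; vc=[7]

MISSES = 2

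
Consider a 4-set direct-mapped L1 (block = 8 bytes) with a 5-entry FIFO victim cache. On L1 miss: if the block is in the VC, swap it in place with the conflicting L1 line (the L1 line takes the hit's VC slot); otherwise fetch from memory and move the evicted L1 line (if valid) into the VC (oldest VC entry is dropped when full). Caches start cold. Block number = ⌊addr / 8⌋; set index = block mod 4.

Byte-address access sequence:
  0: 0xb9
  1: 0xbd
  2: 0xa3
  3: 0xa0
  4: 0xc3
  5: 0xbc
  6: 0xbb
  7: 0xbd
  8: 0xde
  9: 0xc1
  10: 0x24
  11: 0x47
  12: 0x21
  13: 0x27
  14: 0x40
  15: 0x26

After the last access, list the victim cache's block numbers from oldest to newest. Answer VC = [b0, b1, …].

VC = [20, 23, 24, 8]

  [0] addr=0xb9 blk=23 s=3: MISS | VC []
  [1] addr=0xbd blk=23 s=3: L1-HIT | VC []
  [2] addr=0xa3 blk=20 s=0: MISS | VC []
  [3] addr=0xa0 blk=20 s=0: L1-HIT | VC []
  [4] addr=0xc3 blk=24 s=0: MISS | VC [20]
  [5] addr=0xbc blk=23 s=3: L1-HIT | VC [20]
  [6] addr=0xbb blk=23 s=3: L1-HIT | VC [20]
  [7] addr=0xbd blk=23 s=3: L1-HIT | VC [20]
  [8] addr=0xde blk=27 s=3: MISS | VC [20, 23]
  [9] addr=0xc1 blk=24 s=0: L1-HIT | VC [20, 23]
  [10] addr=0x24 blk=4 s=0: MISS | VC [20, 23, 24]
  [11] addr=0x47 blk=8 s=0: MISS | VC [20, 23, 24, 4]
  [12] addr=0x21 blk=4 s=0: VC-HIT | VC [20, 23, 24, 8]
  [13] addr=0x27 blk=4 s=0: L1-HIT | VC [20, 23, 24, 8]
  [14] addr=0x40 blk=8 s=0: VC-HIT | VC [20, 23, 24, 4]
  [15] addr=0x26 blk=4 s=0: VC-HIT | VC [20, 23, 24, 8]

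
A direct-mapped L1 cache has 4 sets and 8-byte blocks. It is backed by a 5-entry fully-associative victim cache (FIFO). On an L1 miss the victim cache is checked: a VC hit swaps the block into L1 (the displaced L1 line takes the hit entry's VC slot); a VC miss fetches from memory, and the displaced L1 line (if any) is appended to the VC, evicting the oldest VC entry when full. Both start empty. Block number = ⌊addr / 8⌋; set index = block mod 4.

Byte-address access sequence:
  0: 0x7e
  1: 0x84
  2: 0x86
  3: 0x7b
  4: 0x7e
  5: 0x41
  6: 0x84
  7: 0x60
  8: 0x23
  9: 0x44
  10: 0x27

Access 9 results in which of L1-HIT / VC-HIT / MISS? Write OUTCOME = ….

OUTCOME = VC-HIT

#0 0x7e→b15/s3 MISS; vc=[]
#1 0x84→b16/s0 MISS; vc=[]
#2 0x86→b16/s0 L1-HIT; vc=[]
#3 0x7b→b15/s3 L1-HIT; vc=[]
#4 0x7e→b15/s3 L1-HIT; vc=[]
#5 0x41→b8/s0 MISS; vc=[16]
#6 0x84→b16/s0 VC-HIT; vc=[8]
#7 0x60→b12/s0 MISS; vc=[8,16]
#8 0x23→b4/s0 MISS; vc=[8,16,12]
#9 0x44→b8/s0 VC-HIT; vc=[4,16,12]
#10 0x27→b4/s0 VC-HIT; vc=[8,16,12]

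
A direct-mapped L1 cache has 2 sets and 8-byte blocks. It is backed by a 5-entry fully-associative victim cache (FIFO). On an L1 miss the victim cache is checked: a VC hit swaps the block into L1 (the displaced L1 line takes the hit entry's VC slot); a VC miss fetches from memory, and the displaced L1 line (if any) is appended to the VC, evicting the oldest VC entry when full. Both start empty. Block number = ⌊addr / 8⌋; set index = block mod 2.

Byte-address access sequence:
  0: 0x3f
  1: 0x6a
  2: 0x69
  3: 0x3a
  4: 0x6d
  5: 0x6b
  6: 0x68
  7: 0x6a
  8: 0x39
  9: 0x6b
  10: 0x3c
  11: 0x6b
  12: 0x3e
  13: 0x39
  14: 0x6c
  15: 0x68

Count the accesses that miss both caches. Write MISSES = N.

MISSES = 2

#0 0x3f→b7/s1 MISS; vc=[]
#1 0x6a→b13/s1 MISS; vc=[7]
#2 0x69→b13/s1 L1-HIT; vc=[7]
#3 0x3a→b7/s1 VC-HIT; vc=[13]
#4 0x6d→b13/s1 VC-HIT; vc=[7]
#5 0x6b→b13/s1 L1-HIT; vc=[7]
#6 0x68→b13/s1 L1-HIT; vc=[7]
#7 0x6a→b13/s1 L1-HIT; vc=[7]
#8 0x39→b7/s1 VC-HIT; vc=[13]
#9 0x6b→b13/s1 VC-HIT; vc=[7]
#10 0x3c→b7/s1 VC-HIT; vc=[13]
#11 0x6b→b13/s1 VC-HIT; vc=[7]
#12 0x3e→b7/s1 VC-HIT; vc=[13]
#13 0x39→b7/s1 L1-HIT; vc=[13]
#14 0x6c→b13/s1 VC-HIT; vc=[7]
#15 0x68→b13/s1 L1-HIT; vc=[7]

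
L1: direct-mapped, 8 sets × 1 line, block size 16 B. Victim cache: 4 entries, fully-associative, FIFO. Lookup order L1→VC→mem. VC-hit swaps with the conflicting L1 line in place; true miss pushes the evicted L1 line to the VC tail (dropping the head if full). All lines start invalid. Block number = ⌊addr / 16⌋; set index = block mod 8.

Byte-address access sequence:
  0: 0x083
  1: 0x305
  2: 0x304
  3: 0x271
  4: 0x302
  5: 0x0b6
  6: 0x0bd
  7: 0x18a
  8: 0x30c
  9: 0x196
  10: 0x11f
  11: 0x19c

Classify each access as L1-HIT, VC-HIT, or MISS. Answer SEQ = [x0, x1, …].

#0 0x83→b8/s0 MISS; vc=[]
#1 0x305→b48/s0 MISS; vc=[8]
#2 0x304→b48/s0 L1-HIT; vc=[8]
#3 0x271→b39/s7 MISS; vc=[8]
#4 0x302→b48/s0 L1-HIT; vc=[8]
#5 0xb6→b11/s3 MISS; vc=[8]
#6 0xbd→b11/s3 L1-HIT; vc=[8]
#7 0x18a→b24/s0 MISS; vc=[8,48]
#8 0x30c→b48/s0 VC-HIT; vc=[8,24]
#9 0x196→b25/s1 MISS; vc=[8,24]
#10 0x11f→b17/s1 MISS; vc=[8,24,25]
#11 0x19c→b25/s1 VC-HIT; vc=[8,24,17]

SEQ = [MISS, MISS, L1-HIT, MISS, L1-HIT, MISS, L1-HIT, MISS, VC-HIT, MISS, MISS, VC-HIT]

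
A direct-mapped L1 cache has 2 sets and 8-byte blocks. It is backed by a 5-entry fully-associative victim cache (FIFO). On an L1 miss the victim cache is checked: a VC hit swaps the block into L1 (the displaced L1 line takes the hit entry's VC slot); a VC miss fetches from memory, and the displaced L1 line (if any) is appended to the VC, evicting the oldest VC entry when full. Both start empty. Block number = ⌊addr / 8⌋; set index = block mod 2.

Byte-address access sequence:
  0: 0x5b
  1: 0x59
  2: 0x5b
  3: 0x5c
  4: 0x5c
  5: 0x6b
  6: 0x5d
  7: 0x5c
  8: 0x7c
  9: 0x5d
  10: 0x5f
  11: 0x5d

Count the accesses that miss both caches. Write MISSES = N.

0: 0x5b (blk 11, set 1) → MISS  vc=[]
1: 0x59 (blk 11, set 1) → L1-HIT  vc=[]
2: 0x5b (blk 11, set 1) → L1-HIT  vc=[]
3: 0x5c (blk 11, set 1) → L1-HIT  vc=[]
4: 0x5c (blk 11, set 1) → L1-HIT  vc=[]
5: 0x6b (blk 13, set 1) → MISS  vc=[11]
6: 0x5d (blk 11, set 1) → VC-HIT  vc=[13]
7: 0x5c (blk 11, set 1) → L1-HIT  vc=[13]
8: 0x7c (blk 15, set 1) → MISS  vc=[13, 11]
9: 0x5d (blk 11, set 1) → VC-HIT  vc=[13, 15]
10: 0x5f (blk 11, set 1) → L1-HIT  vc=[13, 15]
11: 0x5d (blk 11, set 1) → L1-HIT  vc=[13, 15]

MISSES = 3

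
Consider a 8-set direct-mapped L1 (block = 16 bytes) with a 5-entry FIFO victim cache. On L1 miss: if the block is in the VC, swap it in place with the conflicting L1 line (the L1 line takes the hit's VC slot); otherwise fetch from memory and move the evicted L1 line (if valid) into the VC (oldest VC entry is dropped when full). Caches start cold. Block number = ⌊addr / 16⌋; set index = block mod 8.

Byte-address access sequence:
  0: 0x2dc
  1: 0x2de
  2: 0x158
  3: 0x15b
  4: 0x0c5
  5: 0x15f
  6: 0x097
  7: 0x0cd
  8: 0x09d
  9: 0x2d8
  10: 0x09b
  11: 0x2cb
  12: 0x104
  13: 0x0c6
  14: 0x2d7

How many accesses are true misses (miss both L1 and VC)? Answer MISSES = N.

MISSES = 6

0: 0x2dc (blk 45, set 5) → MISS  vc=[]
1: 0x2de (blk 45, set 5) → L1-HIT  vc=[]
2: 0x158 (blk 21, set 5) → MISS  vc=[45]
3: 0x15b (blk 21, set 5) → L1-HIT  vc=[45]
4: 0xc5 (blk 12, set 4) → MISS  vc=[45]
5: 0x15f (blk 21, set 5) → L1-HIT  vc=[45]
6: 0x97 (blk 9, set 1) → MISS  vc=[45]
7: 0xcd (blk 12, set 4) → L1-HIT  vc=[45]
8: 0x9d (blk 9, set 1) → L1-HIT  vc=[45]
9: 0x2d8 (blk 45, set 5) → VC-HIT  vc=[21]
10: 0x9b (blk 9, set 1) → L1-HIT  vc=[21]
11: 0x2cb (blk 44, set 4) → MISS  vc=[21, 12]
12: 0x104 (blk 16, set 0) → MISS  vc=[21, 12]
13: 0xc6 (blk 12, set 4) → VC-HIT  vc=[21, 44]
14: 0x2d7 (blk 45, set 5) → L1-HIT  vc=[21, 44]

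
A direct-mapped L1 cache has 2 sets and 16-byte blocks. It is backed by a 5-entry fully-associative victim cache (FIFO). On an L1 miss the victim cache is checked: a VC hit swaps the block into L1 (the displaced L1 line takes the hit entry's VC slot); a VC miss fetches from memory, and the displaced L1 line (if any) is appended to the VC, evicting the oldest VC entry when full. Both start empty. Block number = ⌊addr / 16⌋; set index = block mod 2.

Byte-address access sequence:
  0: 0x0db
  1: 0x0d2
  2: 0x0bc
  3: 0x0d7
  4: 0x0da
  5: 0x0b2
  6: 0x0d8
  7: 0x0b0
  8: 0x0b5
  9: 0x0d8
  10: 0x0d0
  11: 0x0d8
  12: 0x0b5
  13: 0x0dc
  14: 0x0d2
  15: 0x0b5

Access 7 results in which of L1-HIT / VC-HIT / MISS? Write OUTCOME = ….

OUTCOME = VC-HIT

  [0] addr=0xdb blk=13 s=1: MISS | VC []
  [1] addr=0xd2 blk=13 s=1: L1-HIT | VC []
  [2] addr=0xbc blk=11 s=1: MISS | VC [13]
  [3] addr=0xd7 blk=13 s=1: VC-HIT | VC [11]
  [4] addr=0xda blk=13 s=1: L1-HIT | VC [11]
  [5] addr=0xb2 blk=11 s=1: VC-HIT | VC [13]
  [6] addr=0xd8 blk=13 s=1: VC-HIT | VC [11]
  [7] addr=0xb0 blk=11 s=1: VC-HIT | VC [13]
  [8] addr=0xb5 blk=11 s=1: L1-HIT | VC [13]
  [9] addr=0xd8 blk=13 s=1: VC-HIT | VC [11]
  [10] addr=0xd0 blk=13 s=1: L1-HIT | VC [11]
  [11] addr=0xd8 blk=13 s=1: L1-HIT | VC [11]
  [12] addr=0xb5 blk=11 s=1: VC-HIT | VC [13]
  [13] addr=0xdc blk=13 s=1: VC-HIT | VC [11]
  [14] addr=0xd2 blk=13 s=1: L1-HIT | VC [11]
  [15] addr=0xb5 blk=11 s=1: VC-HIT | VC [13]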